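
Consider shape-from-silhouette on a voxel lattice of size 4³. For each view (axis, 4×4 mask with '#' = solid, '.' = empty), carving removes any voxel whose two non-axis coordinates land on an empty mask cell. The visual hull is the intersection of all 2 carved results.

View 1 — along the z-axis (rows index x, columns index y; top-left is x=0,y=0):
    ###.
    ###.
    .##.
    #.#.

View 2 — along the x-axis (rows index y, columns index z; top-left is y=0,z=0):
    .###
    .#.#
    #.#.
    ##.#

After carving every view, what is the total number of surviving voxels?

start: 4×4×4 = 64 voxels
V1 z: intersect with XY mask (10 set) -- 40 left
V2 x: intersect with YZ mask (10 set) -- 23 left

voxel count = 23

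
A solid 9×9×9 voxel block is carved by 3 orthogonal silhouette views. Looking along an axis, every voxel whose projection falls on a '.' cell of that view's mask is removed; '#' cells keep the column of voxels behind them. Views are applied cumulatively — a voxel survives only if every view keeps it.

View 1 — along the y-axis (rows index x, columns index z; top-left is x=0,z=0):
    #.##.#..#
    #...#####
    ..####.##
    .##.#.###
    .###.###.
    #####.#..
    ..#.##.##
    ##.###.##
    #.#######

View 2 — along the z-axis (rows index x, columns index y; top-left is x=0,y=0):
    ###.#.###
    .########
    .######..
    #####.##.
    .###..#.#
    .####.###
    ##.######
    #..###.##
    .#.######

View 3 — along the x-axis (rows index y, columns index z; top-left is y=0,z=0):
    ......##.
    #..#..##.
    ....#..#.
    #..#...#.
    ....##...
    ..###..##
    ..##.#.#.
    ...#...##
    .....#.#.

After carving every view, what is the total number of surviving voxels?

start: 9×9×9 = 729 voxels
after view 1 [y-axis, 55 of 81 cells solid] → remaining = 495
after view 2 [z-axis, 61 of 81 cells solid] → remaining = 371
after view 3 [x-axis, 27 of 81 cells solid] → remaining = 132

remaining voxels: 132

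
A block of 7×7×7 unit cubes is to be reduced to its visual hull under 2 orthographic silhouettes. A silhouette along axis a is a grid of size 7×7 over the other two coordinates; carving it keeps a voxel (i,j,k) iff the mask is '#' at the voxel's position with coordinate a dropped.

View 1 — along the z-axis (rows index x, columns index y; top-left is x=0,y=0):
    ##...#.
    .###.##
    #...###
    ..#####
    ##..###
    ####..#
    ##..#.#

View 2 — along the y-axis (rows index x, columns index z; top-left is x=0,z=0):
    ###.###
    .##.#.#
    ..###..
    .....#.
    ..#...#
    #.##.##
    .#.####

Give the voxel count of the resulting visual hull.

remaining voxels: 110

full grid |V| = 343
step 1: project along z, AND mask (31/49) → |grid| = 217
step 2: project along y, AND mask (26/49) → |grid| = 110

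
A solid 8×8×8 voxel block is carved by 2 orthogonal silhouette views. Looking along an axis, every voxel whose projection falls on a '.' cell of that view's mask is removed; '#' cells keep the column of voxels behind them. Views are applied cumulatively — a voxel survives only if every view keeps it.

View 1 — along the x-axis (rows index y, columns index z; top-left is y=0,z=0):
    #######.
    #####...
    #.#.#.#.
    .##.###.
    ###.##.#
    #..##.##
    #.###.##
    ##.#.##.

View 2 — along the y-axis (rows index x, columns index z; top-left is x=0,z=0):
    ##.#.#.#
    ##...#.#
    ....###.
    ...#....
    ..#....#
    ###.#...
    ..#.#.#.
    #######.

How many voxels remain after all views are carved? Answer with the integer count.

full grid |V| = 512
after view 1 [x-axis, 43 of 64 cells solid] → remaining = 344
after view 2 [y-axis, 29 of 64 cells solid] → remaining = 158

|visual hull| = 158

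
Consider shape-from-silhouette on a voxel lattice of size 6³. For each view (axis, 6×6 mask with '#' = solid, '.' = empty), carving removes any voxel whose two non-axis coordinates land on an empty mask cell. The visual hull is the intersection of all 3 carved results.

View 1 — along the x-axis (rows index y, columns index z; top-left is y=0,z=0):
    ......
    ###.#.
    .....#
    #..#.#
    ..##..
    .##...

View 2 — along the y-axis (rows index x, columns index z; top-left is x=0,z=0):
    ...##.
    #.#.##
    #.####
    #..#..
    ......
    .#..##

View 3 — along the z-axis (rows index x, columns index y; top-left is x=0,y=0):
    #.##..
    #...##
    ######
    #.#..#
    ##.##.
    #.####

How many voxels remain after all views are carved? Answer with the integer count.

remaining voxels: 16

initial block: 6^3 = 216
  1. axis=0 (YZ plane), |mask|=12  ⇒  voxels=72
  2. axis=1 (XZ plane), |mask|=16  ⇒  voxels=30
  3. axis=2 (XY plane), |mask|=24  ⇒  voxels=16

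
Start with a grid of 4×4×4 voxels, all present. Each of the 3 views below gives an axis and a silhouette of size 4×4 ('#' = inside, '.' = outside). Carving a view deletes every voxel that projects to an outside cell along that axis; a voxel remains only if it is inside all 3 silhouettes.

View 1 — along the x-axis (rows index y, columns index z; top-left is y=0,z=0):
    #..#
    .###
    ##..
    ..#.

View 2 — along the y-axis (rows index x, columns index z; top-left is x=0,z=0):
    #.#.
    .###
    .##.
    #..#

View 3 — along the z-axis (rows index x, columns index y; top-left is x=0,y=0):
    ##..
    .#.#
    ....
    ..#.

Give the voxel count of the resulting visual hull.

remaining voxels: 7

start: 4×4×4 = 64 voxels
carve view 1 (along x, YZ-mask fill 8/16): 32 voxels remain
carve view 2 (along y, XZ-mask fill 9/16): 18 voxels remain
carve view 3 (along z, XY-mask fill 5/16): 7 voxels remain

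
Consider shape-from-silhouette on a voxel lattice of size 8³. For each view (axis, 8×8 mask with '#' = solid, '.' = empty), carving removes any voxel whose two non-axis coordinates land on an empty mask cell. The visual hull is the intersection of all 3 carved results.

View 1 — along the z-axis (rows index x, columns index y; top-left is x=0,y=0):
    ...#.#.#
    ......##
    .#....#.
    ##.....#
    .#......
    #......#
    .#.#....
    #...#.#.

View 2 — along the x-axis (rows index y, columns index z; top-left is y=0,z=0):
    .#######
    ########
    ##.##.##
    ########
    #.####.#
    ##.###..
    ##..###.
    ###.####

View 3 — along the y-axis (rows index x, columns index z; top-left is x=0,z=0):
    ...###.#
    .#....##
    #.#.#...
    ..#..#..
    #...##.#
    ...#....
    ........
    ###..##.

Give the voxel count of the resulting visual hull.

before carving: 512 voxels (8×8×8)
  1. axis=2 (XY plane), |mask|=18  ⇒  voxels=144
  2. axis=0 (YZ plane), |mask|=52  ⇒  voxels=123
  3. axis=1 (XZ plane), |mask|=22  ⇒  voxels=42

|visual hull| = 42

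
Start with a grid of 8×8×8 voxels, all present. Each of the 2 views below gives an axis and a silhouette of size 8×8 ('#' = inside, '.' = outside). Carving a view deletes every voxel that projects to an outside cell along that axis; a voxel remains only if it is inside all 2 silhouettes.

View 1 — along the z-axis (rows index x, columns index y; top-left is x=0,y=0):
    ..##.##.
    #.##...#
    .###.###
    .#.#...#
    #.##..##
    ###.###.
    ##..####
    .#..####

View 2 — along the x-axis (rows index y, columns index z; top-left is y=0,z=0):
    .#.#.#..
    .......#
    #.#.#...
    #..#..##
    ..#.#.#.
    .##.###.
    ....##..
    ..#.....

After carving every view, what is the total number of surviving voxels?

full grid |V| = 512
V1 z: intersect with XY mask (39 set) -- 312 left
V2 x: intersect with YZ mask (22 set) -- 104 left

remaining voxels: 104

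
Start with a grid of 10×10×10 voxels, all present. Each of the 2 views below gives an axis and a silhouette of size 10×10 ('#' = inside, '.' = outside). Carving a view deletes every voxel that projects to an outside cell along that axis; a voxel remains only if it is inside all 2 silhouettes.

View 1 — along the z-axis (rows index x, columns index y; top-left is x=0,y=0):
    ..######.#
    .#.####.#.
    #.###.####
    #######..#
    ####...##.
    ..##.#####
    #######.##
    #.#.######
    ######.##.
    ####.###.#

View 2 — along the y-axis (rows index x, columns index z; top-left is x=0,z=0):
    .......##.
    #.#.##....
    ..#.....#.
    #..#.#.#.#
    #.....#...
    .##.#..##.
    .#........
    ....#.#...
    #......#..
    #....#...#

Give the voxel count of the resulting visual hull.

|visual hull| = 206

full grid |V| = 1000
step 1: project along z, AND mask (75/100) → |grid| = 750
step 2: project along y, AND mask (28/100) → |grid| = 206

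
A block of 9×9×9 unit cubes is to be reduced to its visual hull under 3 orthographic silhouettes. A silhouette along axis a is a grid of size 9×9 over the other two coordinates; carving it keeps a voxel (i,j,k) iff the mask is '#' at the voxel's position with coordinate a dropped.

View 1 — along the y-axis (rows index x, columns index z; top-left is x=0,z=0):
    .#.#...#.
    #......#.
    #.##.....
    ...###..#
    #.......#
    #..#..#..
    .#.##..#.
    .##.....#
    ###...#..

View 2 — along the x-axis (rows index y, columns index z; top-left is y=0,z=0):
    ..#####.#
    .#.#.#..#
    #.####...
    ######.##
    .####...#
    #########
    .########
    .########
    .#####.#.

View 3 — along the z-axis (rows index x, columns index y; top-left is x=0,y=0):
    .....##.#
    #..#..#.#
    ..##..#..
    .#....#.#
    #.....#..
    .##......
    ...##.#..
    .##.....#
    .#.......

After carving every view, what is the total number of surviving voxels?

remaining voxels: 53

before carving: 729 voxels (9×9×9)
carve view 1 (along y, XZ-mask fill 28/81): 252 voxels remain
carve view 2 (along x, YZ-mask fill 59/81): 180 voxels remain
carve view 3 (along z, XY-mask fill 24/81): 53 voxels remain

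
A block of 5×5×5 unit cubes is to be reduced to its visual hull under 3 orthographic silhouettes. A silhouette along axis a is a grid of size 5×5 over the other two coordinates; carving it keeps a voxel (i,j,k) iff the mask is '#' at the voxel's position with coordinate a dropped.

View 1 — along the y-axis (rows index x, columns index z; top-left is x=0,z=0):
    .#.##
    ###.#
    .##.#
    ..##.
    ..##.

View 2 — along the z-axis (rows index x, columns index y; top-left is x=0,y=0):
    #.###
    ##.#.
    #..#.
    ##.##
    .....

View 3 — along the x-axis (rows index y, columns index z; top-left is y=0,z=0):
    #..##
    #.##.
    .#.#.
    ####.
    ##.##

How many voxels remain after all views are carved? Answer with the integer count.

remaining voxels: 25

start: 5×5×5 = 125 voxels
  1. axis=1 (XZ plane), |mask|=14  ⇒  voxels=70
  2. axis=2 (XY plane), |mask|=13  ⇒  voxels=38
  3. axis=0 (YZ plane), |mask|=16  ⇒  voxels=25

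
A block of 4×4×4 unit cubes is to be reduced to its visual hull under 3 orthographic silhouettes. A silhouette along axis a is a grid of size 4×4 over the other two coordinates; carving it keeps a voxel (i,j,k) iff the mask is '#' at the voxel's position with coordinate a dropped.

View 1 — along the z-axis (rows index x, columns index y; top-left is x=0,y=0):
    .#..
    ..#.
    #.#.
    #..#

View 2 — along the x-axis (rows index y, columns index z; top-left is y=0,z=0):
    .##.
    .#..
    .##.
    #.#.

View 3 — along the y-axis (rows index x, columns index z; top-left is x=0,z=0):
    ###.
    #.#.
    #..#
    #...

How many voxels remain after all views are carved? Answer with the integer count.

full grid |V| = 64
carve view 1 (along z, XY-mask fill 6/16): 24 voxels remain
carve view 2 (along x, YZ-mask fill 7/16): 11 voxels remain
carve view 3 (along y, XZ-mask fill 8/16): 3 voxels remain

remaining voxels: 3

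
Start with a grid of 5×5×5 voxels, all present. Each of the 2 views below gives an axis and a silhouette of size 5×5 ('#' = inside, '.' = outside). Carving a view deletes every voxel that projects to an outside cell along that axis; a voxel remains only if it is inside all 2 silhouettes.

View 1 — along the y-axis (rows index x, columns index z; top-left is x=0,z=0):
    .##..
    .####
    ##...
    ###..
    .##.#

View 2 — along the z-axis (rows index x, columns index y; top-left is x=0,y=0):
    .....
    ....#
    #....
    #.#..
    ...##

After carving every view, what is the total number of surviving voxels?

|visual hull| = 18

initial block: 5^3 = 125
step 1: project along y, AND mask (14/25) → |grid| = 70
step 2: project along z, AND mask (6/25) → |grid| = 18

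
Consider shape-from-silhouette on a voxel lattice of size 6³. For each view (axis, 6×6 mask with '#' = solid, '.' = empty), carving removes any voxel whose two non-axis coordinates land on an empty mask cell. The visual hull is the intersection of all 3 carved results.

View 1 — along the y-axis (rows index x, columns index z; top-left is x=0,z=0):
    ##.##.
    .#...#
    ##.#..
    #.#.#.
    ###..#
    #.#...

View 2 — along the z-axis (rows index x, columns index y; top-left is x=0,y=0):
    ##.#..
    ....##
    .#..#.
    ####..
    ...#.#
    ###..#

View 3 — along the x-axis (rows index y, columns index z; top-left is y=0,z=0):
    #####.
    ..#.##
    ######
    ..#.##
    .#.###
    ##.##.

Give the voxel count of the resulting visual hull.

initial block: 6^3 = 216
carve view 1 (along y, XZ-mask fill 18/36): 108 voxels remain
carve view 2 (along z, XY-mask fill 17/36): 50 voxels remain
carve view 3 (along x, YZ-mask fill 25/36): 31 voxels remain

|visual hull| = 31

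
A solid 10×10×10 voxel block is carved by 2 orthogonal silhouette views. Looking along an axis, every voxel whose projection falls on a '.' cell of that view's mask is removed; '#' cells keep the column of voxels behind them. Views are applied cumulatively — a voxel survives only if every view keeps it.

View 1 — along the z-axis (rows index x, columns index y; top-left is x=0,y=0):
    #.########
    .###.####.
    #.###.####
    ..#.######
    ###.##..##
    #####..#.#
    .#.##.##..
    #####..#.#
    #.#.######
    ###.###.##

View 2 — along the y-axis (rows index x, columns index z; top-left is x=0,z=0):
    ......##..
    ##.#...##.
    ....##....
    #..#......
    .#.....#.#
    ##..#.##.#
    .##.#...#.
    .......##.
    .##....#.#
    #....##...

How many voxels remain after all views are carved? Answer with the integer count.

voxel count = 236

before carving: 1000 voxels (10×10×10)
  1. axis=2 (XY plane), |mask|=73  ⇒  voxels=730
  2. axis=1 (XZ plane), |mask|=33  ⇒  voxels=236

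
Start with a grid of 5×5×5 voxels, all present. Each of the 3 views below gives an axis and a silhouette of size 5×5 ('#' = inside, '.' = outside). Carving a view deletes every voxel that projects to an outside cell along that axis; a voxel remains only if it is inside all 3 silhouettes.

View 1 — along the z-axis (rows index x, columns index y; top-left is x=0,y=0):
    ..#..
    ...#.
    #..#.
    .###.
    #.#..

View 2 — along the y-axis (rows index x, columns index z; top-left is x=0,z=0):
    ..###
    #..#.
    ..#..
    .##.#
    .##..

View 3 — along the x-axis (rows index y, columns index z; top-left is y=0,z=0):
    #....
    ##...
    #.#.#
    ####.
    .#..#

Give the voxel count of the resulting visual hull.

full grid |V| = 125
step 1: project along z, AND mask (9/25) → |grid| = 45
step 2: project along y, AND mask (11/25) → |grid| = 20
step 3: project along x, AND mask (12/25) → |grid| = 11

|visual hull| = 11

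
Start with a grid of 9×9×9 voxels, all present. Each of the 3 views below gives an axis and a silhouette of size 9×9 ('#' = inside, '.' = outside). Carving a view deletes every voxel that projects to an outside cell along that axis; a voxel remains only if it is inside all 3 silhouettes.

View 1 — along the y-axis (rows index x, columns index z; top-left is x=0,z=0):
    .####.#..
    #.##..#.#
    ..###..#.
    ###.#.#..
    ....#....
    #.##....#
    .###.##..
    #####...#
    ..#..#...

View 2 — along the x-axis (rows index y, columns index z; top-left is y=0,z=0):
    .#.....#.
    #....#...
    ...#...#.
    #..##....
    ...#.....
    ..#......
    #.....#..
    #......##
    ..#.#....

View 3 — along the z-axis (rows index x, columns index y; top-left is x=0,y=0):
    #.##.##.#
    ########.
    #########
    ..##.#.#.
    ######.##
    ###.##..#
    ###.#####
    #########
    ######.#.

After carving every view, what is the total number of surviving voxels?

before carving: 729 voxels (9×9×9)
carve view 1 (along y, XZ-mask fill 37/81): 333 voxels remain
carve view 2 (along x, YZ-mask fill 18/81): 76 voxels remain
carve view 3 (along z, XY-mask fill 65/81): 61 voxels remain

|visual hull| = 61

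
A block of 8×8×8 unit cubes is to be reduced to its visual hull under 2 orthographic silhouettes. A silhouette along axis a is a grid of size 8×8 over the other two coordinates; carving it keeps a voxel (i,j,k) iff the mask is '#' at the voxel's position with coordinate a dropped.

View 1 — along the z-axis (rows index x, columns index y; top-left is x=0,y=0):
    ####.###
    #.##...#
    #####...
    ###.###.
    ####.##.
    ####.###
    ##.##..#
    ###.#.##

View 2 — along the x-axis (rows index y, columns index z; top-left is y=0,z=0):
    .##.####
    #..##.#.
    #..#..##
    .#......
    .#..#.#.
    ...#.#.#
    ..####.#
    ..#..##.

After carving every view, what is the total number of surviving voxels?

before carving: 512 voxels (8×8×8)
V1 z: intersect with XY mask (46 set) -- 368 left
V2 x: intersect with YZ mask (29 set) -- 174 left

remaining voxels: 174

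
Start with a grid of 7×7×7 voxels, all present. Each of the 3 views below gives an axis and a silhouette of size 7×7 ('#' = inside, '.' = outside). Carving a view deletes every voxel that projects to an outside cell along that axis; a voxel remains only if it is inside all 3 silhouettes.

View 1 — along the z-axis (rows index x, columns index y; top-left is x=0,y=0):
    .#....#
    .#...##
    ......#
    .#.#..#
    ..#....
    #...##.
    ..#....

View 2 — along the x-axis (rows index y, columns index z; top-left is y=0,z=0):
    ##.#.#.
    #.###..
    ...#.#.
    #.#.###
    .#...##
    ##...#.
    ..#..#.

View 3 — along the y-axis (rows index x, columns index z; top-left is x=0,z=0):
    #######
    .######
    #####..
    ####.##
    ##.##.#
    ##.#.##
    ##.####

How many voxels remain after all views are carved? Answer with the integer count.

|visual hull| = 36

before carving: 343 voxels (7×7×7)
carve view 1 (along z, XY-mask fill 14/49): 98 voxels remain
carve view 2 (along x, YZ-mask fill 23/49): 42 voxels remain
carve view 3 (along y, XZ-mask fill 40/49): 36 voxels remain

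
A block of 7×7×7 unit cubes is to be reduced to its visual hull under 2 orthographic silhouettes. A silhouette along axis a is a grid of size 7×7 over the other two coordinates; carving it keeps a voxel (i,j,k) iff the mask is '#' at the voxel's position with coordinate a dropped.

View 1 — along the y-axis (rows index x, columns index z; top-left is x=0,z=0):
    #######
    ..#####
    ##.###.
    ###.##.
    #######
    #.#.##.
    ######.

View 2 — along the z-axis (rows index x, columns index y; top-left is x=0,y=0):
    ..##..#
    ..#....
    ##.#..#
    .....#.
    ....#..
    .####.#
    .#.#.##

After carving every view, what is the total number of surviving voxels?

full grid |V| = 343
[1] y-view keeps 39 columns → grid now 273
[2] z-view keeps 19 columns → grid now 102

voxel count = 102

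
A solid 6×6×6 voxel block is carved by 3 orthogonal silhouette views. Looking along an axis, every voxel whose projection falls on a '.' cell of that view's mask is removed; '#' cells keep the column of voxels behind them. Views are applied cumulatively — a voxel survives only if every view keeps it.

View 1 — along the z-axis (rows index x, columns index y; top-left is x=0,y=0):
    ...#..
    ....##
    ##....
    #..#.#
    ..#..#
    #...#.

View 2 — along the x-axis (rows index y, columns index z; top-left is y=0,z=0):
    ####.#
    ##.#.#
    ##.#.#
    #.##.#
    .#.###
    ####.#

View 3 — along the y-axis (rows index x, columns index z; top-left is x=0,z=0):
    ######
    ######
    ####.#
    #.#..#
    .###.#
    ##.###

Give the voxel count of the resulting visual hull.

remaining voxels: 46

full grid |V| = 216
V1 z: intersect with XY mask (12 set) -- 72 left
V2 x: intersect with YZ mask (26 set) -- 54 left
V3 y: intersect with XZ mask (29 set) -- 46 left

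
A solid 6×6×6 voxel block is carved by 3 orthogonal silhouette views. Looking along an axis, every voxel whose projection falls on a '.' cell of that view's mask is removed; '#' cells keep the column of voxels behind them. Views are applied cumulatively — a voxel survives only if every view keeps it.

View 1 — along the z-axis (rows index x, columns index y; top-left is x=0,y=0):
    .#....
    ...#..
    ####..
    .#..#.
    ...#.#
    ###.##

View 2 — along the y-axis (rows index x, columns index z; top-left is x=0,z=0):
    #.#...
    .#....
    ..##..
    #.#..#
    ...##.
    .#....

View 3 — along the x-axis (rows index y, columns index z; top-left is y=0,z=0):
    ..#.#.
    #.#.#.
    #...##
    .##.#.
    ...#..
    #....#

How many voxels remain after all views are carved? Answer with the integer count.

remaining voxels: 9

full grid |V| = 216
V1 z: intersect with XY mask (15 set) -- 90 left
V2 y: intersect with XZ mask (11 set) -- 26 left
V3 x: intersect with YZ mask (14 set) -- 9 left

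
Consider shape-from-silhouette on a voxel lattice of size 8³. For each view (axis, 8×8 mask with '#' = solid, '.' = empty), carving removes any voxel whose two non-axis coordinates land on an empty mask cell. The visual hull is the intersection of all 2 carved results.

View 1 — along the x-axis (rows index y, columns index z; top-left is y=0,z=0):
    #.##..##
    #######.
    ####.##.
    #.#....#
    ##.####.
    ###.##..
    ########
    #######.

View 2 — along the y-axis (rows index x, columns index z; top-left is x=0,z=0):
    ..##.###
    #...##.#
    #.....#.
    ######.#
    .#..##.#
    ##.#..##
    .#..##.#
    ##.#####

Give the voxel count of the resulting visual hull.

remaining voxels: 214

start: 8×8×8 = 512 voxels
step 1: project along x, AND mask (47/64) → |grid| = 376
step 2: project along y, AND mask (38/64) → |grid| = 214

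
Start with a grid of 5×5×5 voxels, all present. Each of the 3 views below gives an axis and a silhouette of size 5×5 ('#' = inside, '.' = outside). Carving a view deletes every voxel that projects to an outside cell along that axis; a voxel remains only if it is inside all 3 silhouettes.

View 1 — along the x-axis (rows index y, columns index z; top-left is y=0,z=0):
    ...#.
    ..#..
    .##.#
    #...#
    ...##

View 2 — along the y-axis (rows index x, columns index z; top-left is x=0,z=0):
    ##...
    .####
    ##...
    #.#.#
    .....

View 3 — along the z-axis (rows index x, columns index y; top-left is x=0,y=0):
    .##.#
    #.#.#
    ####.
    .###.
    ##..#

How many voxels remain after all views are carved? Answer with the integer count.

14 voxels

full grid |V| = 125
step 1: project along x, AND mask (9/25) → |grid| = 45
step 2: project along y, AND mask (11/25) → |grid| = 18
step 3: project along z, AND mask (16/25) → |grid| = 14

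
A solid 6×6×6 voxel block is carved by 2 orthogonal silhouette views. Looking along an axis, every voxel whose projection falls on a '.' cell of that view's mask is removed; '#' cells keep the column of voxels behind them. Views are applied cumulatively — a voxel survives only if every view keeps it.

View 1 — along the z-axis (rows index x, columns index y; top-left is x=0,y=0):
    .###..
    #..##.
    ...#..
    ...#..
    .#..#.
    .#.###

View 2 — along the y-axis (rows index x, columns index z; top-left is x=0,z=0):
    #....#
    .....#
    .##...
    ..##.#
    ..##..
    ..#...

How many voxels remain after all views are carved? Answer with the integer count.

before carving: 216 voxels (6×6×6)
carve view 1 (along z, XY-mask fill 14/36): 84 voxels remain
carve view 2 (along y, XZ-mask fill 11/36): 22 voxels remain

|visual hull| = 22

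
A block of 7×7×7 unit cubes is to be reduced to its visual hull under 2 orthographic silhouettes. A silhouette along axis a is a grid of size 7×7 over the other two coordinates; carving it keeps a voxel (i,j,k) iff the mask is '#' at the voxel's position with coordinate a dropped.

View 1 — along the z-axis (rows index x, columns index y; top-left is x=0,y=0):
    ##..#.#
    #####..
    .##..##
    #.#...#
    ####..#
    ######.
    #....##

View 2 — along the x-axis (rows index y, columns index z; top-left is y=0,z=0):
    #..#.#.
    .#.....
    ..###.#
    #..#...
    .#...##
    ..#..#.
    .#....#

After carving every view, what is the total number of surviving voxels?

remaining voxels: 74

full grid |V| = 343
step 1: project along z, AND mask (30/49) → |grid| = 210
step 2: project along x, AND mask (17/49) → |grid| = 74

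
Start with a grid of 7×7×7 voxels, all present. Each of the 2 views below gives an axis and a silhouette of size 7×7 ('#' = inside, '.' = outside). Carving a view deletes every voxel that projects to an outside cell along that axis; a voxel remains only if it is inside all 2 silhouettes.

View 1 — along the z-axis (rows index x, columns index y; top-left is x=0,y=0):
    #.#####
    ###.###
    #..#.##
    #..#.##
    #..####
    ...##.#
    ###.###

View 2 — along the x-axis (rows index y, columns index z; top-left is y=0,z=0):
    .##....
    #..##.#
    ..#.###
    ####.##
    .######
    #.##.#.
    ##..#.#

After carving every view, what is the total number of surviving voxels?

144 voxels

before carving: 343 voxels (7×7×7)
after view 1 [z-axis, 34 of 49 cells solid] → remaining = 238
after view 2 [x-axis, 30 of 49 cells solid] → remaining = 144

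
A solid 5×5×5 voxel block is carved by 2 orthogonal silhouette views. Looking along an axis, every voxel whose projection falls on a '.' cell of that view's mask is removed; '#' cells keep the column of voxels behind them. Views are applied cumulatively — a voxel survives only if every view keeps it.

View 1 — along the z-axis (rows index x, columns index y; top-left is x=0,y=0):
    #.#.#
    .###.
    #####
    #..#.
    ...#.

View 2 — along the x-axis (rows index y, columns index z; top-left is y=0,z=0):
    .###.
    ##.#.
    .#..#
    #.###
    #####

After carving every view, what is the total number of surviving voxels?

remaining voxels: 47

initial block: 5^3 = 125
after view 1 [z-axis, 14 of 25 cells solid] → remaining = 70
after view 2 [x-axis, 17 of 25 cells solid] → remaining = 47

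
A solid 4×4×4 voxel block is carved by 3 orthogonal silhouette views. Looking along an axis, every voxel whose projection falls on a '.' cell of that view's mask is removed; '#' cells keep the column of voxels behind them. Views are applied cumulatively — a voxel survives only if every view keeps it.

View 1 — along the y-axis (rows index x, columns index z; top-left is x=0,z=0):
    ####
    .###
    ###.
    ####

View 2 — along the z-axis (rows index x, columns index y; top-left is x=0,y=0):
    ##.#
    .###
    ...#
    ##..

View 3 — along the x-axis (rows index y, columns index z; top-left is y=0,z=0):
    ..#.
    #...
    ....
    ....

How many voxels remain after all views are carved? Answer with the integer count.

|visual hull| = 4

start: 4×4×4 = 64 voxels
after view 1 [y-axis, 14 of 16 cells solid] → remaining = 56
after view 2 [z-axis, 9 of 16 cells solid] → remaining = 32
after view 3 [x-axis, 2 of 16 cells solid] → remaining = 4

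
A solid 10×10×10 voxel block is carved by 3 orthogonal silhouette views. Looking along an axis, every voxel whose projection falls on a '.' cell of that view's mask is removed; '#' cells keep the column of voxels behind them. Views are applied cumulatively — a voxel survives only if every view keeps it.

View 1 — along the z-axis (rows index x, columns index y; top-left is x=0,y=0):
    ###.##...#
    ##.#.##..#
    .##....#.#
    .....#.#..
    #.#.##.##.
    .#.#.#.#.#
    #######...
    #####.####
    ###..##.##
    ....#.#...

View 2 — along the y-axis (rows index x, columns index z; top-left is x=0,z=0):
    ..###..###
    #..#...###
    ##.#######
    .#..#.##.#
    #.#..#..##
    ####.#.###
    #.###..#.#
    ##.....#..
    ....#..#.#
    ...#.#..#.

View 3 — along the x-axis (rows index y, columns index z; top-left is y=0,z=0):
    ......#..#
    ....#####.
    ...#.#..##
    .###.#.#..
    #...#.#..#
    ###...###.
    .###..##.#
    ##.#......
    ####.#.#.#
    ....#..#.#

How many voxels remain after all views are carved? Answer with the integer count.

full grid |V| = 1000
V1 z: intersect with XY mask (54 set) -- 540 left
V2 y: intersect with XZ mask (53 set) -- 278 left
V3 x: intersect with YZ mask (45 set) -- 122 left

voxel count = 122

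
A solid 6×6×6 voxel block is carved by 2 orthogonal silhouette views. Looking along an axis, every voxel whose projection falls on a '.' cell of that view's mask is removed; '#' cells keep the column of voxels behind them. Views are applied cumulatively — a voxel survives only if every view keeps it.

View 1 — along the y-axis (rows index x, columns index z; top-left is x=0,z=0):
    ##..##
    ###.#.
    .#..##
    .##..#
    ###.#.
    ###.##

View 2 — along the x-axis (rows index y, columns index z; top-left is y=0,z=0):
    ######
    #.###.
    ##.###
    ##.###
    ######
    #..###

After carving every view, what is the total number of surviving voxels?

start: 6×6×6 = 216 voxels
V1 y: intersect with XZ mask (23 set) -- 138 left
V2 x: intersect with YZ mask (30 set) -- 110 left

|visual hull| = 110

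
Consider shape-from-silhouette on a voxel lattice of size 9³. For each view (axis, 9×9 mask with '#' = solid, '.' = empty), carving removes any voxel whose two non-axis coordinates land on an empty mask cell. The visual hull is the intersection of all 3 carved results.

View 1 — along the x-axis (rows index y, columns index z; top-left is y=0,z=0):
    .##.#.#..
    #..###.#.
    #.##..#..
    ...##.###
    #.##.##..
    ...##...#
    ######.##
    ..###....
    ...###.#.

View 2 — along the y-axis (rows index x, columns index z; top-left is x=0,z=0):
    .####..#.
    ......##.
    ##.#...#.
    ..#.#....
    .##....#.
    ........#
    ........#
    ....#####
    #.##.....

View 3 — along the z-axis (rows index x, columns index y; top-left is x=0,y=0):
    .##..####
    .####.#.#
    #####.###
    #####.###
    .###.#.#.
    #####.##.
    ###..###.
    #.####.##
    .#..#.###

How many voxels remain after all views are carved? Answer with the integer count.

voxel count = 87

start: 9×9×9 = 729 voxels
step 1: project along x, AND mask (41/81) → |grid| = 369
step 2: project along y, AND mask (26/81) → |grid| = 120
step 3: project along z, AND mask (58/81) → |grid| = 87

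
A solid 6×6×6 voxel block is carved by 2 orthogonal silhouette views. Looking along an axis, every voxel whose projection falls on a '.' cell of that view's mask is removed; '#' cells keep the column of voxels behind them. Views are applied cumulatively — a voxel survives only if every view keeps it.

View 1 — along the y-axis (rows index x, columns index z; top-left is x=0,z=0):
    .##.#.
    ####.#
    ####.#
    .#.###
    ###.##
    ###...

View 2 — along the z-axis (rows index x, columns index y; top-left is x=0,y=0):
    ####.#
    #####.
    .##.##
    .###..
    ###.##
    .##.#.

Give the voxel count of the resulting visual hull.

106 voxels

start: 6×6×6 = 216 voxels
carve view 1 (along y, XZ-mask fill 25/36): 150 voxels remain
carve view 2 (along z, XY-mask fill 25/36): 106 voxels remain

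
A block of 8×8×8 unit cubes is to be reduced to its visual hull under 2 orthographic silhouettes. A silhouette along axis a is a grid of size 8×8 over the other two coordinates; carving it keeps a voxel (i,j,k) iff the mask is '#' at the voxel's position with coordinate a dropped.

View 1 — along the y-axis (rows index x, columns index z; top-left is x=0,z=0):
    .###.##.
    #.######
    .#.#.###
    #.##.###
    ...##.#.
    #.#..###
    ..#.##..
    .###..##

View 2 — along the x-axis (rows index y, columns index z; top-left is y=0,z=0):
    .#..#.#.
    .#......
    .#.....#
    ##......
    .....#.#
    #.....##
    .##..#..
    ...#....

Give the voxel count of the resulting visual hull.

initial block: 8^3 = 512
carve view 1 (along y, XZ-mask fill 39/64): 312 voxels remain
carve view 2 (along x, YZ-mask fill 17/64): 77 voxels remain

77 voxels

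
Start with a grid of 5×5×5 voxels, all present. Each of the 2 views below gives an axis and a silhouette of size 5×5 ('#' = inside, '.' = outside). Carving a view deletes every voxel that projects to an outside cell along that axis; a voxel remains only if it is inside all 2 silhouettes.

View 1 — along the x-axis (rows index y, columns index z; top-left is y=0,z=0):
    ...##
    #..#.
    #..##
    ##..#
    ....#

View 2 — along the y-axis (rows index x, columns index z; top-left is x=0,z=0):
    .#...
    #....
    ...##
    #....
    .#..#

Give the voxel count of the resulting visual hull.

initial block: 5^3 = 125
carve view 1 (along x, YZ-mask fill 11/25): 55 voxels remain
carve view 2 (along y, XZ-mask fill 7/25): 19 voxels remain

remaining voxels: 19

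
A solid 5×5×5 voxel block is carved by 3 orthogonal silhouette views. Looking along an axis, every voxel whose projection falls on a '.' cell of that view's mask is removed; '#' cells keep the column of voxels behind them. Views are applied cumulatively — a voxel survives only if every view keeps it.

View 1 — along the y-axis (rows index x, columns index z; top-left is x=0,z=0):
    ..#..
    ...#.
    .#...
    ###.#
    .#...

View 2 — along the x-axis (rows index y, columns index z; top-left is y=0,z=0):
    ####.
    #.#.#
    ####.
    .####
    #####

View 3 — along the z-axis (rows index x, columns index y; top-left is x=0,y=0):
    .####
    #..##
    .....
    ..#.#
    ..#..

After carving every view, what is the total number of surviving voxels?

|visual hull| = 15

initial block: 5^3 = 125
[1] y-view keeps 8 columns → grid now 40
[2] x-view keeps 20 columns → grid now 33
[3] z-view keeps 10 columns → grid now 15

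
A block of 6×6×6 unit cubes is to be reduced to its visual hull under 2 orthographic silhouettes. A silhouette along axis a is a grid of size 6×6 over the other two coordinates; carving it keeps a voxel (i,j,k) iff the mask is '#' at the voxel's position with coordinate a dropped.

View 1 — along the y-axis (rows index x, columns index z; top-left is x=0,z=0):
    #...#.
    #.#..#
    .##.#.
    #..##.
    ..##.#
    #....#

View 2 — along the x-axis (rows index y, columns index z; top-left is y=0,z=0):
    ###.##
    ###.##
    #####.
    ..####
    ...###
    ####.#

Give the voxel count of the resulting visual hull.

remaining voxels: 73

initial block: 6^3 = 216
step 1: project along y, AND mask (16/36) → |grid| = 96
step 2: project along x, AND mask (27/36) → |grid| = 73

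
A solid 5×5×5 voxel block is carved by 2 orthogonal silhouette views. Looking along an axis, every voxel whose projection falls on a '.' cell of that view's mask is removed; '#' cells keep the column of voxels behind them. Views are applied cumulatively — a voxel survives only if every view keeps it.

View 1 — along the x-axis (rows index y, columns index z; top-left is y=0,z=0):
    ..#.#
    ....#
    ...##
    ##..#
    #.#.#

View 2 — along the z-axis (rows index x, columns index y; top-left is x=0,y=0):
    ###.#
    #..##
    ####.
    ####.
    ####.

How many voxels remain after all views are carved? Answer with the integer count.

voxel count = 40

start: 5×5×5 = 125 voxels
  1. axis=0 (YZ plane), |mask|=11  ⇒  voxels=55
  2. axis=2 (XY plane), |mask|=19  ⇒  voxels=40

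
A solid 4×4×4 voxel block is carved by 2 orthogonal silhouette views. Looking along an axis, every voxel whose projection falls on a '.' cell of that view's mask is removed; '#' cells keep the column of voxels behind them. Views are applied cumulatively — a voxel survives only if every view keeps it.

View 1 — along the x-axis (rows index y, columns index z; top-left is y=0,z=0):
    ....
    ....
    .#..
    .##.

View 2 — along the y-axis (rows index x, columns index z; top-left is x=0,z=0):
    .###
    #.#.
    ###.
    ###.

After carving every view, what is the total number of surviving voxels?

initial block: 4^3 = 64
  1. axis=0 (YZ plane), |mask|=3  ⇒  voxels=12
  2. axis=1 (XZ plane), |mask|=11  ⇒  voxels=10

remaining voxels: 10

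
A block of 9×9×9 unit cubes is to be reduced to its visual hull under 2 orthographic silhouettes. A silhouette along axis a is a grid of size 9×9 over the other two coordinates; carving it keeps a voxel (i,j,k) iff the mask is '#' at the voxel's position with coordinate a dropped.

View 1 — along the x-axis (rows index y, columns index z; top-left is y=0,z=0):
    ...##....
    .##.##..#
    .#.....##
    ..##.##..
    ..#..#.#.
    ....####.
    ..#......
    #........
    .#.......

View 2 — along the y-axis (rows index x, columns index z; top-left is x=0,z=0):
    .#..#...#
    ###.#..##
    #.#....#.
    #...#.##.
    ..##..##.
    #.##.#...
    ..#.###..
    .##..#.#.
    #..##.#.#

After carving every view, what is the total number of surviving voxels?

100 voxels

before carving: 729 voxels (9×9×9)
carve view 1 (along x, YZ-mask fill 24/81): 216 voxels remain
carve view 2 (along y, XZ-mask fill 37/81): 100 voxels remain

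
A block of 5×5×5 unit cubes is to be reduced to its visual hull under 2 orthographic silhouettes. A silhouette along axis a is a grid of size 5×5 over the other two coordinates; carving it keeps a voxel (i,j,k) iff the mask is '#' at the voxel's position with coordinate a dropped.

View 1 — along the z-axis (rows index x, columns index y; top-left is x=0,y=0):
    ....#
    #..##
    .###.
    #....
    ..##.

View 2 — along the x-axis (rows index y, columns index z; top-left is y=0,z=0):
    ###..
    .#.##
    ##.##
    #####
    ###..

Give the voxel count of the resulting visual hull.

initial block: 5^3 = 125
after view 1 [z-axis, 10 of 25 cells solid] → remaining = 50
after view 2 [x-axis, 18 of 25 cells solid] → remaining = 38

voxel count = 38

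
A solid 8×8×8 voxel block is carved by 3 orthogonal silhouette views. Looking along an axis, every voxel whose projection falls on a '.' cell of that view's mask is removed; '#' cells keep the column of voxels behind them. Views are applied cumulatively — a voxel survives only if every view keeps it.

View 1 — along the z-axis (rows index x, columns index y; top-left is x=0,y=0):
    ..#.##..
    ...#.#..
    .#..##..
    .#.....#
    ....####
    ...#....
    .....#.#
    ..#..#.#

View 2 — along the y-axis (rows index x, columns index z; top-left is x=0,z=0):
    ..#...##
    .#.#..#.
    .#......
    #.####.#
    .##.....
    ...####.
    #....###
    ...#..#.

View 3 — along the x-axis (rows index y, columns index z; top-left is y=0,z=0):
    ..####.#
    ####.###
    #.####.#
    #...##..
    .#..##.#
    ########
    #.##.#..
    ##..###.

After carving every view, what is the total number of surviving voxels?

|visual hull| = 38

before carving: 512 voxels (8×8×8)
carve view 1 (along z, XY-mask fill 20/64): 160 voxels remain
carve view 2 (along y, XZ-mask fill 25/64): 56 voxels remain
carve view 3 (along x, YZ-mask fill 42/64): 38 voxels remain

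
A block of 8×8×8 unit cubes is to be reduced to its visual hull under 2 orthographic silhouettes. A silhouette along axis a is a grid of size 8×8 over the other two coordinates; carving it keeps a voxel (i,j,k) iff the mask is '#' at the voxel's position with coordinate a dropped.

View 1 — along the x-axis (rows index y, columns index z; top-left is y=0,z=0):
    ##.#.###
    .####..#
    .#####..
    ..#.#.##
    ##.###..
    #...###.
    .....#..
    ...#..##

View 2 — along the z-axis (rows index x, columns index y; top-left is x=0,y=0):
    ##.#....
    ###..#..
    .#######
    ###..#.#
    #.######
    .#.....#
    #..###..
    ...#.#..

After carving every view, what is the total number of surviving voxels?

|visual hull| = 148

start: 8×8×8 = 512 voxels
[1] x-view keeps 33 columns → grid now 264
[2] z-view keeps 34 columns → grid now 148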